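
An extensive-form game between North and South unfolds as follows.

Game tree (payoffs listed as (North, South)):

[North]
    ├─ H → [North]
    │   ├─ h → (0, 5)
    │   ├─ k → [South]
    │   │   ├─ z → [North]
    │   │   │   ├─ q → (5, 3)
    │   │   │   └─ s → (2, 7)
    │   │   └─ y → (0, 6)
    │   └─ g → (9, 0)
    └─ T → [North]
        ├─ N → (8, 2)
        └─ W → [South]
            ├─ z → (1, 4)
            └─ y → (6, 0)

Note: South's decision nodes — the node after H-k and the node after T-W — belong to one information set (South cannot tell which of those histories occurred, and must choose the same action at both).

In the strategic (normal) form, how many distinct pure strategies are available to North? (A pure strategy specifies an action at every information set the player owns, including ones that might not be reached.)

North owns the root with actions {H, T} — two choices.
North owns the node after H with actions {h, k, g} — three choices.
North owns the node after T with actions {N, W} — two choices.
North owns the node after H-k-z with actions {q, s} — two choices.
A pure strategy fixes one action at each information set independently, so the count is the product 2 × 3 × 2 × 2 = 24.
(For reference, South has 2 pure strategies, giving a 24×2 normal-form matrix.)

24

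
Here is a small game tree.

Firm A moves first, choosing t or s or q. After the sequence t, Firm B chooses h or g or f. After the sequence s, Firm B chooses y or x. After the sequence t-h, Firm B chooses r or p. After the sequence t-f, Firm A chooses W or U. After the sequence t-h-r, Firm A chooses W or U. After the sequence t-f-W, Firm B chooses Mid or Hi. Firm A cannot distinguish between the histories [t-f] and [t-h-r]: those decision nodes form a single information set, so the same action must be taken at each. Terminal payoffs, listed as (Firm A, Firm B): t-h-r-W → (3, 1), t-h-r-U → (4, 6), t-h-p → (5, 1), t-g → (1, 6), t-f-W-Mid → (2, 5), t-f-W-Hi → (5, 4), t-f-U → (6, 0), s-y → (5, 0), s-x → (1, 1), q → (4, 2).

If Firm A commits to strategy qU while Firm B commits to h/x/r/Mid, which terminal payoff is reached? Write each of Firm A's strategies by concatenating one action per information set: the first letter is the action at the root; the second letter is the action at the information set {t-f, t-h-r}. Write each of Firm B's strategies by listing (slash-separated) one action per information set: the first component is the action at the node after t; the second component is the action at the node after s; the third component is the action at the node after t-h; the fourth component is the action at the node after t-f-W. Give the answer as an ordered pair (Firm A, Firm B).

(4, 2)

Trace the play path from the root:
  Firm A plays q
→ terminal payoff (4, 2).
(Firm A's choice at the information set {t-f, t-h-r} is never reached on this path, so it doesn't affect the outcome.)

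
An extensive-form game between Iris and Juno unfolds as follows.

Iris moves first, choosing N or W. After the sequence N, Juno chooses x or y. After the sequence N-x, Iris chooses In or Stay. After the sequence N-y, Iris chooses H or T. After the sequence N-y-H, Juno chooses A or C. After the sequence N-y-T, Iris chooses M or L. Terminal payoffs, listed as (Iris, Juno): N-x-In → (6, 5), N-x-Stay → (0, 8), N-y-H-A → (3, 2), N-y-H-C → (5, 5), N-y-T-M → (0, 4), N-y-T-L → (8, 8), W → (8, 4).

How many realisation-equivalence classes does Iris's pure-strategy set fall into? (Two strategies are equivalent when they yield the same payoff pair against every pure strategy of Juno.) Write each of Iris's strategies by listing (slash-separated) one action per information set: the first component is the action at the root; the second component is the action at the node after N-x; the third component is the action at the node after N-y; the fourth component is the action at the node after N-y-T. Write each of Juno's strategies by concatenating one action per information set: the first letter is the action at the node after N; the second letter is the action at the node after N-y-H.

Iris has 16 pure strategies: N/In/H/M, N/In/H/L, N/In/T/M, N/In/T/L, N/Stay/H/M, N/Stay/H/L, N/Stay/T/M, N/Stay/T/L, W/In/H/M, W/In/H/L, W/In/T/M, W/In/T/L, W/Stay/H/M, W/Stay/H/L, W/Stay/T/M, W/Stay/T/L. Columns: xA, xC, yA, yC.
{N/In/H/M, N/In/H/L} → row (6,5) (6,5) (3,2) (5,5)
{N/In/T/M} → row (6,5) (6,5) (0,4) (0,4)
{N/In/T/L} → row (6,5) (6,5) (8,8) (8,8)
{N/Stay/H/M, N/Stay/H/L} → row (0,8) (0,8) (3,2) (5,5)
{N/Stay/T/M} → row (0,8) (0,8) (0,4) (0,4)
{N/Stay/T/L} → row (0,8) (0,8) (8,8) (8,8)
{W/In/H/M, W/In/H/L, W/In/T/M, W/In/T/L, W/Stay/H/M, W/Stay/H/L, W/Stay/T/M, W/Stay/T/L} → row (8,4) (8,4) (8,4) (8,4)
That's 7 distinct rows out of 16 strategies.

7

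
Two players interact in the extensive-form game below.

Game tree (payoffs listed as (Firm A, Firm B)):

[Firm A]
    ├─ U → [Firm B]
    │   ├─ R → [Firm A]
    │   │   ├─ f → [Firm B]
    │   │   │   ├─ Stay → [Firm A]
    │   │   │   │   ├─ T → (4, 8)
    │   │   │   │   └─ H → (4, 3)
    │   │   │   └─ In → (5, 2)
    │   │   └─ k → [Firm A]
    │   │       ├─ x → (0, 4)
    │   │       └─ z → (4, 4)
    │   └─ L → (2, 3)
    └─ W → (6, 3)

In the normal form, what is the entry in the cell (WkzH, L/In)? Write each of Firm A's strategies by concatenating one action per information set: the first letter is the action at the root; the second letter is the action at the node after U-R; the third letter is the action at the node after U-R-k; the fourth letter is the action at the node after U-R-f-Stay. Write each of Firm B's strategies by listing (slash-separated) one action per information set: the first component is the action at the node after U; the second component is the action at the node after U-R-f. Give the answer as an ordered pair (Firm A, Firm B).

Trace the play path from the root:
  Firm A plays W
→ terminal payoff (6, 3).
(Firm A's choice at the node after U-R is never reached on this path, so it doesn't affect the outcome.)

(6, 3)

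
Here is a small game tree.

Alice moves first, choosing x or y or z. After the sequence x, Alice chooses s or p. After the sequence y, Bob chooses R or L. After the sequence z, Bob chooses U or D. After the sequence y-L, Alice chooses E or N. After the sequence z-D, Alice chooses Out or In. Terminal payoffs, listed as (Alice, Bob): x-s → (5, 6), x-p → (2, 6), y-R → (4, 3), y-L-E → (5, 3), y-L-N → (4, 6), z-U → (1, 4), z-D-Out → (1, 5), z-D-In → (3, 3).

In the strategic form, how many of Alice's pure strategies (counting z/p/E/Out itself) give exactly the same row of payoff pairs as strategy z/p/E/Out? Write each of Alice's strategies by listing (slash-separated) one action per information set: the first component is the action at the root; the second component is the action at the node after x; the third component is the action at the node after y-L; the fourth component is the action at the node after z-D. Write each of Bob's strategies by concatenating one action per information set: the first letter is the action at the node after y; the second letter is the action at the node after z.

4

Row for z/p/E/Out (columns RU, RD, LU, LD): (1,4) (1,5) (1,4) (1,5).
Under z/p/E/Out, Alice's choice at the node after x and at the node after y-L can never be reached regardless of what Bob does, so varying those choices leaves every outcome unchanged.
Holding the reachable choices fixed and varying the unreachable ones freely already gives 2 × 2 = 4 equivalent strategies.
No other strategy reproduces this row, so those 4 are the full class: z/s/E/Out, z/s/N/Out, z/p/E/Out, z/p/N/Out.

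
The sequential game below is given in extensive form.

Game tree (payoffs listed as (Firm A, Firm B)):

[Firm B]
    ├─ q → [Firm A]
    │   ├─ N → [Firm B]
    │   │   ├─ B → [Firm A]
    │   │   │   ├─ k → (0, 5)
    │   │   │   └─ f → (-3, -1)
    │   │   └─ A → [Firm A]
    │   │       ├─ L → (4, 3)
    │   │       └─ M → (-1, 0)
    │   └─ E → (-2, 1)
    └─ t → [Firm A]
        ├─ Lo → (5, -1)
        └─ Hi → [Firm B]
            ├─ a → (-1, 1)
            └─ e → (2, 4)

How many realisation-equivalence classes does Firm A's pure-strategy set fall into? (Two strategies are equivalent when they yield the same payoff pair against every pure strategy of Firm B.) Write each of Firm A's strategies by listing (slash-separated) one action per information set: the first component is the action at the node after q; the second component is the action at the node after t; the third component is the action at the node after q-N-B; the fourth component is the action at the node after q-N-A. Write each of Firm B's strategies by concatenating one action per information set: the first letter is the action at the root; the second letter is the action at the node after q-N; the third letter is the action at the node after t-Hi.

Firm A has 16 pure strategies: N/Lo/k/L, N/Lo/k/M, N/Lo/f/L, N/Lo/f/M, N/Hi/k/L, N/Hi/k/M, N/Hi/f/L, N/Hi/f/M, E/Lo/k/L, E/Lo/k/M, E/Lo/f/L, E/Lo/f/M, E/Hi/k/L, E/Hi/k/M, E/Hi/f/L, E/Hi/f/M. Columns: qBa, qBe, qAa, qAe, tBa, tBe, tAa, tAe.
{N/Lo/k/L} → row (0,5) (0,5) (4,3) (4,3) (5,-1) (5,-1) (5,-1) (5,-1)
{N/Lo/k/M} → row (0,5) (0,5) (-1,0) (-1,0) (5,-1) (5,-1) (5,-1) (5,-1)
{N/Lo/f/L} → row (-3,-1) (-3,-1) (4,3) (4,3) (5,-1) (5,-1) (5,-1) (5,-1)
{N/Lo/f/M} → row (-3,-1) (-3,-1) (-1,0) (-1,0) (5,-1) (5,-1) (5,-1) (5,-1)
{N/Hi/k/L} → row (0,5) (0,5) (4,3) (4,3) (-1,1) (2,4) (-1,1) (2,4)
{N/Hi/k/M} → row (0,5) (0,5) (-1,0) (-1,0) (-1,1) (2,4) (-1,1) (2,4)
{N/Hi/f/L} → row (-3,-1) (-3,-1) (4,3) (4,3) (-1,1) (2,4) (-1,1) (2,4)
{N/Hi/f/M} → row (-3,-1) (-3,-1) (-1,0) (-1,0) (-1,1) (2,4) (-1,1) (2,4)
{E/Lo/k/L, E/Lo/k/M, E/Lo/f/L, E/Lo/f/M} → row (-2,1) (-2,1) (-2,1) (-2,1) (5,-1) (5,-1) (5,-1) (5,-1)
{E/Hi/k/L, E/Hi/k/M, E/Hi/f/L, E/Hi/f/M} → row (-2,1) (-2,1) (-2,1) (-2,1) (-1,1) (2,4) (-1,1) (2,4)
That's 10 distinct rows out of 16 strategies.

10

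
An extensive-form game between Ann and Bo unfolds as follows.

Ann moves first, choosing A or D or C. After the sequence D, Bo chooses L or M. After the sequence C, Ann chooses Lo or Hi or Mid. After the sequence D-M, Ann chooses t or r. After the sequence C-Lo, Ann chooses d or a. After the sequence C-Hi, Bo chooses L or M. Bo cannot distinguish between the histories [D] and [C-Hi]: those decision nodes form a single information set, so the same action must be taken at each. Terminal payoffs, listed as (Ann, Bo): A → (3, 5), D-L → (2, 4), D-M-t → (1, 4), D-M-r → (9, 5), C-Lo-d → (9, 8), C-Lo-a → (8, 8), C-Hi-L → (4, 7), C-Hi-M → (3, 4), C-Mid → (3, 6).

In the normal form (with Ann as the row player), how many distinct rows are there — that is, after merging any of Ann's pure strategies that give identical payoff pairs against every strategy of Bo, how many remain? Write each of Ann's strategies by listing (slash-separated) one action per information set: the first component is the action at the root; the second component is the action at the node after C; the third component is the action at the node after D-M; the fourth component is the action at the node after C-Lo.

Ann has 36 pure strategies: A/Lo/t/d, A/Lo/t/a, A/Lo/r/d, A/Lo/r/a, A/Hi/t/d, A/Hi/t/a, A/Hi/r/d, A/Hi/r/a, A/Mid/t/d, A/Mid/t/a, A/Mid/r/d, A/Mid/r/a, D/Lo/t/d, D/Lo/t/a, D/Lo/r/d, D/Lo/r/a, D/Hi/t/d, D/Hi/t/a, D/Hi/r/d, D/Hi/r/a, D/Mid/t/d, D/Mid/t/a, D/Mid/r/d, D/Mid/r/a, C/Lo/t/d, C/Lo/t/a, C/Lo/r/d, C/Lo/r/a, C/Hi/t/d, C/Hi/t/a, C/Hi/r/d, C/Hi/r/a, C/Mid/t/d, C/Mid/t/a, C/Mid/r/d, C/Mid/r/a. Columns: L, M.
{A/Lo/t/d, A/Lo/t/a, A/Lo/r/d, A/Lo/r/a, A/Hi/t/d, A/Hi/t/a, A/Hi/r/d, A/Hi/r/a, A/Mid/t/d, A/Mid/t/a, A/Mid/r/d, A/Mid/r/a} → row (3,5) (3,5)
{D/Lo/t/d, D/Lo/t/a, D/Hi/t/d, D/Hi/t/a, D/Mid/t/d, D/Mid/t/a} → row (2,4) (1,4)
{D/Lo/r/d, D/Lo/r/a, D/Hi/r/d, D/Hi/r/a, D/Mid/r/d, D/Mid/r/a} → row (2,4) (9,5)
{C/Lo/t/d, C/Lo/r/d} → row (9,8) (9,8)
{C/Lo/t/a, C/Lo/r/a} → row (8,8) (8,8)
{C/Hi/t/d, C/Hi/t/a, C/Hi/r/d, C/Hi/r/a} → row (4,7) (3,4)
{C/Mid/t/d, C/Mid/t/a, C/Mid/r/d, C/Mid/r/a} → row (3,6) (3,6)
That's 7 distinct rows out of 36 strategies.

7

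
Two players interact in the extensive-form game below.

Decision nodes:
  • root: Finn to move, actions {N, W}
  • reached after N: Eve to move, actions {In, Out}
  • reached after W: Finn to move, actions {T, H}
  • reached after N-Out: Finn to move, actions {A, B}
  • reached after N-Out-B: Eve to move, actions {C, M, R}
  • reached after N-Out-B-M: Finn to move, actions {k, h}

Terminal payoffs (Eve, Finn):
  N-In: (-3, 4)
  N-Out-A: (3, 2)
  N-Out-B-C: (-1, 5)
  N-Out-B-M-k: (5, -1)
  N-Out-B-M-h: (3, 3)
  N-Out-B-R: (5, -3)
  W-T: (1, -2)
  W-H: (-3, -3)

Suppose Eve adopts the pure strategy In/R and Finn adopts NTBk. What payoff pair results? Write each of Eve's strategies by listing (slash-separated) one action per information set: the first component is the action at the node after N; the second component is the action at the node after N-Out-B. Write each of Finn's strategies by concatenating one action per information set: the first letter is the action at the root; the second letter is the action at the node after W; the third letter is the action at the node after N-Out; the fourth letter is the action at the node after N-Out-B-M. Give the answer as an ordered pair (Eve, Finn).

(-3, 4)

Trace the play path from the root:
  Finn plays N
  Eve plays In at [N]
→ terminal payoff (-3, 4).
(Eve's choice at the node after N-Out-B is never reached on this path, so it doesn't affect the outcome.)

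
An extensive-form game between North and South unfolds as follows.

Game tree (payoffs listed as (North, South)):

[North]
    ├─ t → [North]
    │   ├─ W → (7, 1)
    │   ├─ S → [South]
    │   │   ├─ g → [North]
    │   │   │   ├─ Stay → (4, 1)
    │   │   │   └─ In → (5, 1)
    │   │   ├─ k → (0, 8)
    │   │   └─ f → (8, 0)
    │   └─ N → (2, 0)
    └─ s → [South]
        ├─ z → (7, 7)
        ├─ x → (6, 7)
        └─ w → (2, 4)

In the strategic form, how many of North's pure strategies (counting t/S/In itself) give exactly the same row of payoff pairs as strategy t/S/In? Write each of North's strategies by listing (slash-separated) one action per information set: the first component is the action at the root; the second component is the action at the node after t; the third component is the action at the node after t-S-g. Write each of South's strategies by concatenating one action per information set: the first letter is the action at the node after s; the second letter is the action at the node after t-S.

1

Row for t/S/In (columns zg, zk, zf, xg, xk, xf, wg, wk, wf): (5,1) (0,8) (8,0) (5,1) (0,8) (8,0) (5,1) (0,8) (8,0).
Every one of North's information sets is on the play path for some reply by South when North follows t/S/In.
Changing the action at any of them therefore changes at least one column, so only t/S/In itself gives this row.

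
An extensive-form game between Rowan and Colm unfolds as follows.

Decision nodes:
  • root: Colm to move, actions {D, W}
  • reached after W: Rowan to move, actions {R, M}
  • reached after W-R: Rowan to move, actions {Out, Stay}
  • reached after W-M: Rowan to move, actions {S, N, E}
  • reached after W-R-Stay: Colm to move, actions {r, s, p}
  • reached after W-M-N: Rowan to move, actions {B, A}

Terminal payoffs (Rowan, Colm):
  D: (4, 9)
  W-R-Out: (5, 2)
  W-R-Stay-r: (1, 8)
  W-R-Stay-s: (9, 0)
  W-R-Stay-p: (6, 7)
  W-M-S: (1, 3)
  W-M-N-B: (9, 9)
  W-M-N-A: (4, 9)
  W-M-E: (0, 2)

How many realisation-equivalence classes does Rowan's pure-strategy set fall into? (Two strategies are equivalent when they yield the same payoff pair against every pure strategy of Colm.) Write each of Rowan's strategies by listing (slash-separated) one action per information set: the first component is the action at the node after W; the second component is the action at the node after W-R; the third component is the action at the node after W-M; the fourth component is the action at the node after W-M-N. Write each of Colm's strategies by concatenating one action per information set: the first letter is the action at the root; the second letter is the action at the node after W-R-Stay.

Rowan has 24 pure strategies: R/Out/S/B, R/Out/S/A, R/Out/N/B, R/Out/N/A, R/Out/E/B, R/Out/E/A, R/Stay/S/B, R/Stay/S/A, R/Stay/N/B, R/Stay/N/A, R/Stay/E/B, R/Stay/E/A, M/Out/S/B, M/Out/S/A, M/Out/N/B, M/Out/N/A, M/Out/E/B, M/Out/E/A, M/Stay/S/B, M/Stay/S/A, M/Stay/N/B, M/Stay/N/A, M/Stay/E/B, M/Stay/E/A. Columns: Dr, Ds, Dp, Wr, Ws, Wp.
{R/Out/S/B, R/Out/S/A, R/Out/N/B, R/Out/N/A, R/Out/E/B, R/Out/E/A} → row (4,9) (4,9) (4,9) (5,2) (5,2) (5,2)
{R/Stay/S/B, R/Stay/S/A, R/Stay/N/B, R/Stay/N/A, R/Stay/E/B, R/Stay/E/A} → row (4,9) (4,9) (4,9) (1,8) (9,0) (6,7)
{M/Out/S/B, M/Out/S/A, M/Stay/S/B, M/Stay/S/A} → row (4,9) (4,9) (4,9) (1,3) (1,3) (1,3)
{M/Out/N/B, M/Stay/N/B} → row (4,9) (4,9) (4,9) (9,9) (9,9) (9,9)
{M/Out/N/A, M/Stay/N/A} → row (4,9) (4,9) (4,9) (4,9) (4,9) (4,9)
{M/Out/E/B, M/Out/E/A, M/Stay/E/B, M/Stay/E/A} → row (4,9) (4,9) (4,9) (0,2) (0,2) (0,2)
That's 6 distinct rows out of 24 strategies.

6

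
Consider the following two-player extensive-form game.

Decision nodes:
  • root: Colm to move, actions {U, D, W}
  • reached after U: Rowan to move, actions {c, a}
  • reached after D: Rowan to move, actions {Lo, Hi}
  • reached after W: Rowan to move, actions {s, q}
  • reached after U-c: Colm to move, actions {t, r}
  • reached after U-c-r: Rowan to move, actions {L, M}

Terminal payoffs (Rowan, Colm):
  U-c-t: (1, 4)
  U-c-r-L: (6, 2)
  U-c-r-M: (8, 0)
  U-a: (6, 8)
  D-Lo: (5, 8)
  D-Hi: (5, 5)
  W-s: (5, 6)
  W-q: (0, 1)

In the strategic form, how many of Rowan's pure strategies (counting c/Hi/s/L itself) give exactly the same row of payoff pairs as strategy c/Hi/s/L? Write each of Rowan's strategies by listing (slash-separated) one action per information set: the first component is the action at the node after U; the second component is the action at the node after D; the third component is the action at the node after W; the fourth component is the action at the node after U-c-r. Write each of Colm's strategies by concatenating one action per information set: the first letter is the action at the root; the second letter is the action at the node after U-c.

1

Row for c/Hi/s/L (columns Ut, Ur, Dt, Dr, Wt, Wr): (1,4) (6,2) (5,5) (5,5) (5,6) (5,6).
Every one of Rowan's information sets is on the play path for some reply by Colm when Rowan follows c/Hi/s/L.
Changing the action at any of them therefore changes at least one column, so only c/Hi/s/L itself gives this row.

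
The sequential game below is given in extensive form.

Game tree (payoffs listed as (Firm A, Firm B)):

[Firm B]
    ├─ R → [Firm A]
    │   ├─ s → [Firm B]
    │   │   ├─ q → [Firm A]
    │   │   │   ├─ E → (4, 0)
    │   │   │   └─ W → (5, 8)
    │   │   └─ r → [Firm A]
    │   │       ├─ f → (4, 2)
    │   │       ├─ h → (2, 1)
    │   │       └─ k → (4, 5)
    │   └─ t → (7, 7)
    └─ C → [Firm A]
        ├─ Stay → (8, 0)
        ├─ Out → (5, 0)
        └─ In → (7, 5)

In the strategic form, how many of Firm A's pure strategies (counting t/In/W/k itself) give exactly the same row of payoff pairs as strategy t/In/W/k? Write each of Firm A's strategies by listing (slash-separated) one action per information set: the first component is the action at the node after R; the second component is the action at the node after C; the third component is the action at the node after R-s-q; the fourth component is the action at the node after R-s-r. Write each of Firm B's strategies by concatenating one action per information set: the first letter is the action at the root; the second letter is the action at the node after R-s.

6

Row for t/In/W/k (columns Rq, Rr, Cq, Cr): (7,7) (7,7) (7,5) (7,5).
Under t/In/W/k, Firm A's choice at the node after R-s-q and at the node after R-s-r can never be reached regardless of what Firm B does, so varying those choices leaves every outcome unchanged.
Holding the reachable choices fixed and varying the unreachable ones freely already gives 2 × 3 = 6 equivalent strategies.
No other strategy reproduces this row, so those 6 are the full class: t/In/E/f, t/In/E/h, t/In/E/k, t/In/W/f, t/In/W/h, t/In/W/k.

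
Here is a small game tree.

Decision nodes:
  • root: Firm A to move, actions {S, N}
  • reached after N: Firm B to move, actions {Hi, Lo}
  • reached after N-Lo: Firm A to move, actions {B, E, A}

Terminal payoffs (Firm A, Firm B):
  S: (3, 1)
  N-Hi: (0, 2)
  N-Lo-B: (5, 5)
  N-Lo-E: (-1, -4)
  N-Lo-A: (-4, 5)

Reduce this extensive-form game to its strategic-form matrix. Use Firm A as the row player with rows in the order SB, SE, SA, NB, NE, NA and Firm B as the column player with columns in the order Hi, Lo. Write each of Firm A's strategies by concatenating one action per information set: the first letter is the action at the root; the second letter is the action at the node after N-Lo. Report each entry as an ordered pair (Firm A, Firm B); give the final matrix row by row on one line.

SB: (3,1) (3,1) | SE: (3,1) (3,1) | SA: (3,1) (3,1) | NB: (0,2) (5,5) | NE: (0,2) (-1,-4) | NA: (0,2) (-4,5)

           Hi       Lo
  SB    (3,1)    (3,1)
  SE    (3,1)    (3,1)
  SA    (3,1)    (3,1)
  NB    (0,2)    (5,5)
  NE    (0,2)  (-1,-4)
  NA    (0,2)   (-4,5)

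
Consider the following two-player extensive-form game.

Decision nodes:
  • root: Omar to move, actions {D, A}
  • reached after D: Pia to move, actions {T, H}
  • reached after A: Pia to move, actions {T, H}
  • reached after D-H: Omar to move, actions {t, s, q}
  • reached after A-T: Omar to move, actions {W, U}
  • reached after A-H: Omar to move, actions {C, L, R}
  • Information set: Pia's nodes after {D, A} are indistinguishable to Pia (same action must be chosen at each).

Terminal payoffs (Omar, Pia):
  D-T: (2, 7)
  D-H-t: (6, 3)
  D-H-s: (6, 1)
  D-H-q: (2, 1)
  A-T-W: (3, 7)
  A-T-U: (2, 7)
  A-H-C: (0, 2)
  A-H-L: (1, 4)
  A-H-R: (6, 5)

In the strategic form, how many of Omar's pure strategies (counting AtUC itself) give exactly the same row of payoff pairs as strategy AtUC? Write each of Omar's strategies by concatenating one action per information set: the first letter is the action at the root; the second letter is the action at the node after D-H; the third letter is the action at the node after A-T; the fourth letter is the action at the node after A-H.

3

Row for AtUC (columns T, H): (2,7) (0,2).
Under AtUC, Omar's choice at the node after D-H can never be reached regardless of what Pia does, so varying those choices leaves every outcome unchanged.
Holding the reachable choices fixed and varying the unreachable one freely already gives 3 equivalent strategies.
No other strategy reproduces this row, so those 3 are the full class: AtUC, AsUC, AqUC.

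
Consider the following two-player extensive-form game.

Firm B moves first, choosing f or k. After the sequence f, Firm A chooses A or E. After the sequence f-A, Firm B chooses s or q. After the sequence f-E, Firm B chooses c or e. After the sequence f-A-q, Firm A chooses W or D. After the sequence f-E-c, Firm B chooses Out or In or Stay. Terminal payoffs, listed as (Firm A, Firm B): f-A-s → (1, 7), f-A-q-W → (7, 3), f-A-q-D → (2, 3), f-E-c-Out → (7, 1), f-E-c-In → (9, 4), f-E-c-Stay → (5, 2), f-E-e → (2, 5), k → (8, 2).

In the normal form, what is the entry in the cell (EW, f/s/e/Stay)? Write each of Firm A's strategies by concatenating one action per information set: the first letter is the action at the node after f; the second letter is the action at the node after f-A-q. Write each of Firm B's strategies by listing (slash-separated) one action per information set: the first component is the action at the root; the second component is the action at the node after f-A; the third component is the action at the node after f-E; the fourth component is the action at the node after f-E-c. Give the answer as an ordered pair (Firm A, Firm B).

Trace the play path from the root:
  Firm B plays f
  Firm A plays E at [f]
  Firm B plays e at [f-E]
→ terminal payoff (2, 5).
(Firm A's choice at the node after f-A-q is never reached on this path, so it doesn't affect the outcome.)

(2, 5)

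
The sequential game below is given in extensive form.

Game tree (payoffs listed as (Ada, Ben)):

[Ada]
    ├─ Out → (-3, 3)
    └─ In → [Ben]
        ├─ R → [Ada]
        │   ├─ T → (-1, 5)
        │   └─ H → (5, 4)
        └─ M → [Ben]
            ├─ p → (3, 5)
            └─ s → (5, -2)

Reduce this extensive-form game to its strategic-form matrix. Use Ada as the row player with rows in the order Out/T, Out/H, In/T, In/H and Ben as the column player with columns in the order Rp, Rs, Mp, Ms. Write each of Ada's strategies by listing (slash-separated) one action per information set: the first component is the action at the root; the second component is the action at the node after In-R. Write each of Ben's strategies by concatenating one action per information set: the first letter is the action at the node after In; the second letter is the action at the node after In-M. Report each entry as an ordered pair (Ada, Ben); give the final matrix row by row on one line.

Row Out/T: Rp→(-3,3), Rs→(-3,3), Mp→(-3,3), Ms→(-3,3)
Row Out/H: Rp→(-3,3), Rs→(-3,3), Mp→(-3,3), Ms→(-3,3)
Row In/T: Rp→(-1,5), Rs→(-1,5), Mp→(3,5), Ms→(5,-2)
Row In/H: Rp→(5,4), Rs→(5,4), Mp→(3,5), Ms→(5,-2)

Out/T: (-3,3) (-3,3) (-3,3) (-3,3) | Out/H: (-3,3) (-3,3) (-3,3) (-3,3) | In/T: (-1,5) (-1,5) (3,5) (5,-2) | In/H: (5,4) (5,4) (3,5) (5,-2)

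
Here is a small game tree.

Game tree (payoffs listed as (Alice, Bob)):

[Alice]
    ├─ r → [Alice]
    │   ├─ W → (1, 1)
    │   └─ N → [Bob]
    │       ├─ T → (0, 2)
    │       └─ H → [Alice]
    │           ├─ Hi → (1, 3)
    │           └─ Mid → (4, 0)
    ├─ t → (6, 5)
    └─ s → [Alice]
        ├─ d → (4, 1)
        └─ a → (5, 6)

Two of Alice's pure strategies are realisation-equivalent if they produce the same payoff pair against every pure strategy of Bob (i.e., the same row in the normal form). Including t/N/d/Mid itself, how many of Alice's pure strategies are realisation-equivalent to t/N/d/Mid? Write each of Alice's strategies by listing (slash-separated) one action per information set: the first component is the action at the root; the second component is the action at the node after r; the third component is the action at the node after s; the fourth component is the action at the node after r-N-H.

8

Row for t/N/d/Mid (columns T, H): (6,5) (6,5).
Under t/N/d/Mid, Alice's choice at the node after r and at the node after s and at the node after r-N-H can never be reached regardless of what Bob does, so varying those choices leaves every outcome unchanged.
Holding the reachable choices fixed and varying the unreachable ones freely already gives 2 × 2 × 2 = 8 equivalent strategies.
No other strategy reproduces this row, so those 8 are the full class: t/W/d/Hi, t/W/d/Mid, t/W/a/Hi, t/W/a/Mid, t/N/d/Hi, t/N/d/Mid, t/N/a/Hi, t/N/a/Mid.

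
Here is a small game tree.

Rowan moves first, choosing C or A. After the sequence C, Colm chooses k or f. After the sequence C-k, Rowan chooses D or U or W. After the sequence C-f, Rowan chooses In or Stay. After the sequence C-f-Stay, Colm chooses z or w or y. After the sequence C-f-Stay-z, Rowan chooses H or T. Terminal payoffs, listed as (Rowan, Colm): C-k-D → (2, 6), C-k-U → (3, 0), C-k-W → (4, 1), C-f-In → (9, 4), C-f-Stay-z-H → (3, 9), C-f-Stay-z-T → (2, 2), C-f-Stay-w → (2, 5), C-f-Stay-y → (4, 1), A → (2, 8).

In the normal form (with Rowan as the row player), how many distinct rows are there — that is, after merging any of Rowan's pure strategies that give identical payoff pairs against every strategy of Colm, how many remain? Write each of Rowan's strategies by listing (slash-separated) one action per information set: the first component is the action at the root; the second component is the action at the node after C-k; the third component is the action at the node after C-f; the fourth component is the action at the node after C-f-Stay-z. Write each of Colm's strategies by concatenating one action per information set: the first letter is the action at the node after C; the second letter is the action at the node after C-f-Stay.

10

Rowan has 24 pure strategies: C/D/In/H, C/D/In/T, C/D/Stay/H, C/D/Stay/T, C/U/In/H, C/U/In/T, C/U/Stay/H, C/U/Stay/T, C/W/In/H, C/W/In/T, C/W/Stay/H, C/W/Stay/T, A/D/In/H, A/D/In/T, A/D/Stay/H, A/D/Stay/T, A/U/In/H, A/U/In/T, A/U/Stay/H, A/U/Stay/T, A/W/In/H, A/W/In/T, A/W/Stay/H, A/W/Stay/T. Columns: kz, kw, ky, fz, fw, fy.
{C/D/In/H, C/D/In/T} → row (2,6) (2,6) (2,6) (9,4) (9,4) (9,4)
{C/D/Stay/H} → row (2,6) (2,6) (2,6) (3,9) (2,5) (4,1)
{C/D/Stay/T} → row (2,6) (2,6) (2,6) (2,2) (2,5) (4,1)
{C/U/In/H, C/U/In/T} → row (3,0) (3,0) (3,0) (9,4) (9,4) (9,4)
{C/U/Stay/H} → row (3,0) (3,0) (3,0) (3,9) (2,5) (4,1)
{C/U/Stay/T} → row (3,0) (3,0) (3,0) (2,2) (2,5) (4,1)
{C/W/In/H, C/W/In/T} → row (4,1) (4,1) (4,1) (9,4) (9,4) (9,4)
{C/W/Stay/H} → row (4,1) (4,1) (4,1) (3,9) (2,5) (4,1)
{C/W/Stay/T} → row (4,1) (4,1) (4,1) (2,2) (2,5) (4,1)
{A/D/In/H, A/D/In/T, A/D/Stay/H, A/D/Stay/T, A/U/In/H, A/U/In/T, A/U/Stay/H, A/U/Stay/T, A/W/In/H, A/W/In/T, A/W/Stay/H, A/W/Stay/T} → row (2,8) (2,8) (2,8) (2,8) (2,8) (2,8)
That's 10 distinct rows out of 24 strategies.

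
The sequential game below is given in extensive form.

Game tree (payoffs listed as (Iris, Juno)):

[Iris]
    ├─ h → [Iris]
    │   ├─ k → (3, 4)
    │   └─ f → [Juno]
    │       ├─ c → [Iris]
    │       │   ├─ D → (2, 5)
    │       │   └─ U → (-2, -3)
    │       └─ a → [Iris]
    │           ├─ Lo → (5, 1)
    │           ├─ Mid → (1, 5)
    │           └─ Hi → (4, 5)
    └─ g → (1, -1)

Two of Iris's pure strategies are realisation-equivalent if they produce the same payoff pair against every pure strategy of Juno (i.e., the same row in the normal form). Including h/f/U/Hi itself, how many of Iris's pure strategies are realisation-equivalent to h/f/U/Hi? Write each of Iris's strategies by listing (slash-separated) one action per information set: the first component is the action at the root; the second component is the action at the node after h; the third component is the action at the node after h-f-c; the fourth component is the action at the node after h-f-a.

Row for h/f/U/Hi (columns c, a): (-2,-3) (4,5).
Every one of Iris's information sets is on the play path for some reply by Juno when Iris follows h/f/U/Hi.
Changing the action at any of them therefore changes at least one column, so only h/f/U/Hi itself gives this row.

1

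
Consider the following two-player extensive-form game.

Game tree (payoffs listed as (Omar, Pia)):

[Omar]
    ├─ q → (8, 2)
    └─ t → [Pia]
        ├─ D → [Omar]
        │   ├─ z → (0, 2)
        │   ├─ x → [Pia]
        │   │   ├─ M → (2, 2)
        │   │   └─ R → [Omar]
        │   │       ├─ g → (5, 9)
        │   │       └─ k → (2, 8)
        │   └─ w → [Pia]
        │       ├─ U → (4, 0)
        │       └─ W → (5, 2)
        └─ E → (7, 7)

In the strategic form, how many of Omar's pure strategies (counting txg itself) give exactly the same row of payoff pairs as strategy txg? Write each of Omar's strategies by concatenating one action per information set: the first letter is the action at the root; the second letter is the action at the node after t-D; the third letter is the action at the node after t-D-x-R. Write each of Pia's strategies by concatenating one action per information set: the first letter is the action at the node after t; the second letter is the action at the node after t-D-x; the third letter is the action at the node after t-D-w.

Row for txg (columns DMU, DMW, DRU, DRW, EMU, EMW, ERU, ERW): (2,2) (2,2) (5,9) (5,9) (7,7) (7,7) (7,7) (7,7).
Every one of Omar's information sets is on the play path for some reply by Pia when Omar follows txg.
Changing the action at any of them therefore changes at least one column, so only txg itself gives this row.

1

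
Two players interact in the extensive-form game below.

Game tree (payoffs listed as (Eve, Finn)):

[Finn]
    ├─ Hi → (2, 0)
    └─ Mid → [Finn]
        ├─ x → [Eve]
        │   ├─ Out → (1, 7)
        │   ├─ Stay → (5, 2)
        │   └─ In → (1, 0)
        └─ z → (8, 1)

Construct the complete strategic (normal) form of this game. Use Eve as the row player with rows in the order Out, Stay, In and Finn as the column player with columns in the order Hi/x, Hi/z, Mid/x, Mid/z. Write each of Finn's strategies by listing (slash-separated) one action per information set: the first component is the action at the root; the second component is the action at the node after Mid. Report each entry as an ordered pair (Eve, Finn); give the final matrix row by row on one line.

         Hi/x     Hi/z    Mid/x    Mid/z
 Out    (2,0)    (2,0)    (1,7)    (8,1)
Stay    (2,0)    (2,0)    (5,2)    (8,1)
  In    (2,0)    (2,0)    (1,0)    (8,1)

Out: (2,0) (2,0) (1,7) (8,1) | Stay: (2,0) (2,0) (5,2) (8,1) | In: (2,0) (2,0) (1,0) (8,1)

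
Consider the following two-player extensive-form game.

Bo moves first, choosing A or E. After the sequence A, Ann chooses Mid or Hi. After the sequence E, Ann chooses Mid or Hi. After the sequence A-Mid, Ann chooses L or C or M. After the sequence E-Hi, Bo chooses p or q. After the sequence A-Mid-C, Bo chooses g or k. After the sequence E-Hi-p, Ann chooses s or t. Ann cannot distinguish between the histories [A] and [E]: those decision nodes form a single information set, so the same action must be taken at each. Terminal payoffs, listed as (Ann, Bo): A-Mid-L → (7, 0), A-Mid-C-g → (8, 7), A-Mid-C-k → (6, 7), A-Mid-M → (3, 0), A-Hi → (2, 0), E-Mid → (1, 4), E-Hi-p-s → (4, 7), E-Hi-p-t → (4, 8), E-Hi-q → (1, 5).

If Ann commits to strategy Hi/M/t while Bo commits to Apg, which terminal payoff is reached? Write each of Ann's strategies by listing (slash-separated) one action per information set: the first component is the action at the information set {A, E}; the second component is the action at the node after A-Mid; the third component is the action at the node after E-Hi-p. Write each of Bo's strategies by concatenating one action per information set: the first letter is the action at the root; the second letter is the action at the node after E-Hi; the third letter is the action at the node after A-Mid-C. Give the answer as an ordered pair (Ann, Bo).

Trace the play path from the root:
  Bo plays A
  Ann plays Hi at [A]
→ terminal payoff (2, 0).
(Ann's choice at the node after A-Mid is never reached on this path, so it doesn't affect the outcome.)

(2, 0)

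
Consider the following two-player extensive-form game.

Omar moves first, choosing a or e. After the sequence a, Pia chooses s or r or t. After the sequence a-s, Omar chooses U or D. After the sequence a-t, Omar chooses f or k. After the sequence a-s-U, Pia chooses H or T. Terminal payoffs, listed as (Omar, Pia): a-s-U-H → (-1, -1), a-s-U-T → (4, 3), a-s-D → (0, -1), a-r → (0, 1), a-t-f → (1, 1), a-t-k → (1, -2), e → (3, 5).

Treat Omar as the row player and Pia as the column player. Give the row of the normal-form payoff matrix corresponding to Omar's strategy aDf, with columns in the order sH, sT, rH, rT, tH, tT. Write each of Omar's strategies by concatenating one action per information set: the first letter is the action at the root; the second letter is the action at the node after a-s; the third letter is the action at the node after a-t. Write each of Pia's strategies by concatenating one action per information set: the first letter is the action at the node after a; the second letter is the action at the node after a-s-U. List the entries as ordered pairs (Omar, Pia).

vs sH: Omar plays a → Pia plays s at [a] → Omar plays D at [a-s] → (0, -1)
vs sT: Omar plays a → Pia plays s at [a] → Omar plays D at [a-s] → (0, -1)
vs rH: Omar plays a → Pia plays r at [a] → (0, 1)
vs rT: Omar plays a → Pia plays r at [a] → (0, 1)
vs tH: Omar plays a → Pia plays t at [a] → Omar plays f at [a-t] → (1, 1)
vs tT: Omar plays a → Pia plays t at [a] → Omar plays f at [a-t] → (1, 1)

(0,-1) (0,-1) (0,1) (0,1) (1,1) (1,1)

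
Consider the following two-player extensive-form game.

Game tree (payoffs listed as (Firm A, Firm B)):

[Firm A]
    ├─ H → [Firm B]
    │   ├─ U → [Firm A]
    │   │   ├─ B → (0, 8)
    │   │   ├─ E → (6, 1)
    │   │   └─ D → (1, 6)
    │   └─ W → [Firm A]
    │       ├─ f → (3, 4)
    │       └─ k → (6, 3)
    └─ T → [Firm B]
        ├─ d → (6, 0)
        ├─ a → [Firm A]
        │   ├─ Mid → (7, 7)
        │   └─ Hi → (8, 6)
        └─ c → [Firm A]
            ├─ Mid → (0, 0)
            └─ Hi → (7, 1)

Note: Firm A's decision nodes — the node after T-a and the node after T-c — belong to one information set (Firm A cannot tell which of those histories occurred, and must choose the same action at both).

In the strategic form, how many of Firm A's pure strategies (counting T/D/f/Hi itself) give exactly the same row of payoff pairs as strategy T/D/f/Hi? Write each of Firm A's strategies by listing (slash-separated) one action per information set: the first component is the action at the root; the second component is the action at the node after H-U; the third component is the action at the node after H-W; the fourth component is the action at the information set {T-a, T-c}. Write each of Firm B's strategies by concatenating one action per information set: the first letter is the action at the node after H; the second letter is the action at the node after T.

6

Row for T/D/f/Hi (columns Ud, Ua, Uc, Wd, Wa, Wc): (6,0) (8,6) (7,1) (6,0) (8,6) (7,1).
Under T/D/f/Hi, Firm A's choice at the node after H-U and at the node after H-W can never be reached regardless of what Firm B does, so varying those choices leaves every outcome unchanged.
Holding the reachable choices fixed and varying the unreachable ones freely already gives 3 × 2 = 6 equivalent strategies.
No other strategy reproduces this row, so those 6 are the full class: T/B/f/Hi, T/B/k/Hi, T/E/f/Hi, T/E/k/Hi, T/D/f/Hi, T/D/k/Hi.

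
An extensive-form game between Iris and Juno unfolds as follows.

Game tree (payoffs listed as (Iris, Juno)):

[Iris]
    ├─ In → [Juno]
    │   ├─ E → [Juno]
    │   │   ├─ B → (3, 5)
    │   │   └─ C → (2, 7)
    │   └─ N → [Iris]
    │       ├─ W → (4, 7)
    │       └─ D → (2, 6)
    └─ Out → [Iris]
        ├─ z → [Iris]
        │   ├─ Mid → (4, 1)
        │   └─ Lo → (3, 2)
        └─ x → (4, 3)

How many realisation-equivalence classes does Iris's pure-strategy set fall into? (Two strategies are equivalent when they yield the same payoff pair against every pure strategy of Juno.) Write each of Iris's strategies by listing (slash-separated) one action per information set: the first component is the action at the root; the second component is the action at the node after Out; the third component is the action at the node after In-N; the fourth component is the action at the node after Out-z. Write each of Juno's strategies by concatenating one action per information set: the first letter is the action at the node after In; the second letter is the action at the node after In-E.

Iris has 16 pure strategies: In/z/W/Mid, In/z/W/Lo, In/z/D/Mid, In/z/D/Lo, In/x/W/Mid, In/x/W/Lo, In/x/D/Mid, In/x/D/Lo, Out/z/W/Mid, Out/z/W/Lo, Out/z/D/Mid, Out/z/D/Lo, Out/x/W/Mid, Out/x/W/Lo, Out/x/D/Mid, Out/x/D/Lo. Columns: EB, EC, NB, NC.
{In/z/W/Mid, In/z/W/Lo, In/x/W/Mid, In/x/W/Lo} → row (3,5) (2,7) (4,7) (4,7)
{In/z/D/Mid, In/z/D/Lo, In/x/D/Mid, In/x/D/Lo} → row (3,5) (2,7) (2,6) (2,6)
{Out/z/W/Mid, Out/z/D/Mid} → row (4,1) (4,1) (4,1) (4,1)
{Out/z/W/Lo, Out/z/D/Lo} → row (3,2) (3,2) (3,2) (3,2)
{Out/x/W/Mid, Out/x/W/Lo, Out/x/D/Mid, Out/x/D/Lo} → row (4,3) (4,3) (4,3) (4,3)
That's 5 distinct rows out of 16 strategies.

5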